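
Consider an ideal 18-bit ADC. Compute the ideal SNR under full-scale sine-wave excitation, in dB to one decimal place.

110.1 dB

SNR ≈ 6.02·N + 1.76 dB = 6.02·18 + 1.76 = 110.12 dB.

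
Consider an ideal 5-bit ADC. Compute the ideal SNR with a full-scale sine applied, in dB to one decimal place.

31.9 dB

SNR ≈ 6.02·N + 1.76 dB = 6.02·5 + 1.76 = 31.86 dB.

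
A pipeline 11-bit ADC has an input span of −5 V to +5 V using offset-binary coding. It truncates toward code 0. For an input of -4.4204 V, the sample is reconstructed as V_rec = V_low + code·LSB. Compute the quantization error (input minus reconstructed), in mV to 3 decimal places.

3.428 mV

LSB = 10/2^11 = 4.883 mV.
(V_in − V_low)/LSB = (-4.4204 − (−5))/0.00488281 = 118.7021 → code 118 (floor).
Code 118 maps back to (−5) + 118×0.00488281 V = -4.4238281 V.
Error = -4.4204 − (−4.4238281) = 0.00342813 V = 3.428 mV.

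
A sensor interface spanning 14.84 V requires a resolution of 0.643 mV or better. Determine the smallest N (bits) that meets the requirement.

15 bits

Number of steps required ≥ 14.84 V / 0.643 mV = 23079.32.
Need 2^N ≥ 23079.32; 2^14 = 16384, 2^15 = 32768.
Minimum N = 15.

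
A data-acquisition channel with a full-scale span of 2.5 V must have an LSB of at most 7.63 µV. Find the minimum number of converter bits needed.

Number of steps required ≥ 2.5 V / 7.63 µV = 327654.00.
Need 2^N ≥ 327654.00; 2^18 = 262144, 2^19 = 524288.
Minimum N = 19.

19 bits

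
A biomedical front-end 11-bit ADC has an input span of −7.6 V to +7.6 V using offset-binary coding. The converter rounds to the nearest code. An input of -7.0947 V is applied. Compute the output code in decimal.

Full-scale span = 15.2 V; LSB = 15.2/2^11 = 7.422 mV.
Input sits at 68.083 steps above V_low.
round(68.083) = 68.

code 68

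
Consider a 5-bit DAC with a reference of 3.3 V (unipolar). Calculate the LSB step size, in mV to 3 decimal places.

103.125 mV

Full-scale span = 3.3 V.
LSB = 3.3 / 2^5 = 3.3 / 32 = 0.103125 V = 103.125 mV.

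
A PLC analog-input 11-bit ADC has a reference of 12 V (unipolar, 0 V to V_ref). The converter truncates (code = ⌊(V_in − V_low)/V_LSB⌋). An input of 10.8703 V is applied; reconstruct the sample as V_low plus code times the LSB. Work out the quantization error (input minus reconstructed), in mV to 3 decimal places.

1.159 mV

LSB = 12/2^11 = 5.859 mV.
(V_in − V_low)/LSB = (10.8703 − 0)/0.00585938 = 1855.1979 → code 1855 (floor).
Code 1855 maps back to 0 + 1855×0.00585938 V = 10.869141 V.
Error = 10.8703 − 10.869141 = 0.00115938 V = 1.159 mV.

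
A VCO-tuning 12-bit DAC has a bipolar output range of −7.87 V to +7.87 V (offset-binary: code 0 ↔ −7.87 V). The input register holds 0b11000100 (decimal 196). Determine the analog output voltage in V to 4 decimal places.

LSB = 15.74 V / 2^12 = 3.843 mV.
Code 0b11000100 = 196 decimal.
V_out = (−7.87) + 196 × 0.00384277 V = -7.11682 V.

-7.1168 V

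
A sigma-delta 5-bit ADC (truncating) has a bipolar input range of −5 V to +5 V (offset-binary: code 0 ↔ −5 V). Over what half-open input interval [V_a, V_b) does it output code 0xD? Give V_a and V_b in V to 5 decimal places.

[-0.93750 V, -0.62500 V)

LSB = 10/2^5 = 312.500 mV.
Code 0xD = 13 decimal.
V_a = V_low + 13·LSB = -0.9375 V; V_b = V_low + 14·LSB = -0.625 V.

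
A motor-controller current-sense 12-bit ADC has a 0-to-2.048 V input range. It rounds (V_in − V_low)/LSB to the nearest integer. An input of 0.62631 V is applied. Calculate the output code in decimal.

code 1253

LSB = 2.048 V / 4096 = 0.500 mV.
(0.62631 − 0) / 0.0005 = 1252.620 LSBs.
So the output code is 1253.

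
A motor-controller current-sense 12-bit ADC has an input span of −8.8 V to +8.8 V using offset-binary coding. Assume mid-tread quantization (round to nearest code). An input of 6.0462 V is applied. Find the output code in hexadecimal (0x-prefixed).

LSB = 17.6 V / 4096 = 4.297 mV.
(6.0462 − (−8.8)) / 0.00429688 = 3455.116 LSBs.
round(3455.116) = 3455.
In hexadecimal (0x-prefixed): 0xD7F.

code 0xD7F (decimal 3455)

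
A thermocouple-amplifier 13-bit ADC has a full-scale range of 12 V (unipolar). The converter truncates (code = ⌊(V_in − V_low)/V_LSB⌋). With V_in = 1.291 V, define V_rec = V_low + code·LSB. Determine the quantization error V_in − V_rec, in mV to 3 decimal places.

0.473 mV

One LSB is 12 V / 8192 = 1.465 mV.
Scaled input = 881.3227 LSBs, so code = 881.
V_rec = 0 + 881·0.00146484 = 1.2905273 V.
Error = 1.291 − 1.2905273 = 0.000472656 V = 0.473 mV.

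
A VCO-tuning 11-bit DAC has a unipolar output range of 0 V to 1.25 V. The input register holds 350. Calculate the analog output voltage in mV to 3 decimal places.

213.623 mV

LSB = 1.25 V / 2^11 = 0.610 mV.
V_out = 0 + 350 × 0.000610352 V = 0.213623 V.
= 213.623 mV.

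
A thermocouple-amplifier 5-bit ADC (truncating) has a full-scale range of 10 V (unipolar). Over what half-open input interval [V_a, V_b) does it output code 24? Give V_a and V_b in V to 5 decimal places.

[7.50000 V, 7.81250 V)

LSB = 10/2^5 = 312.500 mV.
V_a = V_low + 24·LSB = 7.5 V; V_b = V_low + 25·LSB = 7.8125 V.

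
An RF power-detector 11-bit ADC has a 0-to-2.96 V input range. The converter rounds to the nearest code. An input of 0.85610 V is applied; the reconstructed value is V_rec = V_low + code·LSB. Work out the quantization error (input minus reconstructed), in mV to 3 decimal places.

0.475 mV

LSB = 2.96/2^11 = 1.445 mV.
Scaled input = 592.3286 LSBs, so code = 592.
Reconstructed: 0.855625 V.
Error = 0.85610 − 0.855625 = 0.000475 V = 0.475 mV.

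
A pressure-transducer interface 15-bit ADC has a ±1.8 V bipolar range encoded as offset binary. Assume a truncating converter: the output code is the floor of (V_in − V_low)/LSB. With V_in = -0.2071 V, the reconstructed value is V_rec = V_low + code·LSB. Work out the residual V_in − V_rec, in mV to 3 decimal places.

0.102 mV

Step size: 3.6 V ÷ 2^15 = 109.86 µV.
Scaled input = 14498.9298 LSBs, so code = 14498.
Code 14498 maps back to (−1.8) + 14498×0.000109863 V = -0.20720215 V.
Error = -0.2071 − (−0.20720215) = 0.000102148 V = 0.102 mV.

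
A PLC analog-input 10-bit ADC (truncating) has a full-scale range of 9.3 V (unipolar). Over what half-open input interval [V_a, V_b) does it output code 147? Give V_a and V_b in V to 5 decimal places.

[1.33506 V, 1.34414 V)

LSB = 9.3/2^10 = 9.082 mV.
V_a = V_low + 147·LSB = 1.33506 V; V_b = V_low + 148·LSB = 1.34414 V.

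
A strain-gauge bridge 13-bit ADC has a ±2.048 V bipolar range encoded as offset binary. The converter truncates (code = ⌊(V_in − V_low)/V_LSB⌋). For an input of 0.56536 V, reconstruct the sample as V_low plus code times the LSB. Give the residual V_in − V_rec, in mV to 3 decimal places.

0.360 mV

LSB = 4.096/2^13 = 0.500 mV.
(0.56536 − (−2.048))/0.0005 = 5226.7200; ⌊·⌋ gives code 5226.
Code 5226 maps back to (−2.048) + 5226×0.0005 V = 0.565 V.
Error = 0.56536 − 0.565 = 0.00036 V = 0.360 mV.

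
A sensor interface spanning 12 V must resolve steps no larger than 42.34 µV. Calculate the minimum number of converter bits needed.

Number of steps required ≥ 12 V / 42.34 µV = 283419.93.
Need 2^N ≥ 283419.93; 2^18 = 262144, 2^19 = 524288.
Minimum N = 19.

19 bits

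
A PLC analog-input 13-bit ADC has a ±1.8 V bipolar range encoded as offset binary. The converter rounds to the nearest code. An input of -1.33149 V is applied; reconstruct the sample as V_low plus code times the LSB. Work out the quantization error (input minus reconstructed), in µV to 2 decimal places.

52.97 µV

One LSB is 3.6 V / 8192 = 439.45 µV.
(-1.33149 − (−1.8))/0.000439453 = 1066.1205; round gives code 1066.
V_rec = (−1.8) + 1066·0.000439453 = -1.331543 V.
Difference: 5.29687e-05 V → 52.97 µV.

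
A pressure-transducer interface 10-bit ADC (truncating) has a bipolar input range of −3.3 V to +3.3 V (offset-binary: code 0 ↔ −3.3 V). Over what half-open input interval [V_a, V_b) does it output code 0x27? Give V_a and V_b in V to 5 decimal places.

[-3.04863 V, -3.04219 V)

LSB = 6.6/2^10 = 6.445 mV.
Code 0x27 = 39 decimal.
V_a = V_low + 39·LSB = -3.04863 V; V_b = V_low + 40·LSB = -3.04219 V.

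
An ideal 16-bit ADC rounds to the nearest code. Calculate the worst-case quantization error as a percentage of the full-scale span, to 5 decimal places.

Rounding → worst-case error = ½ LSB = V_FS/2^17, so 100/131072 = 0.000762939 % of full scale.

0.00076 %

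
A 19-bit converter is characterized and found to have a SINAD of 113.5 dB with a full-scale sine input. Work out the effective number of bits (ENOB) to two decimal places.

18.56 bits

ENOB = (SINAD − 1.76) / 6.02 = (113.5 − 1.76)/6.02 = 18.561.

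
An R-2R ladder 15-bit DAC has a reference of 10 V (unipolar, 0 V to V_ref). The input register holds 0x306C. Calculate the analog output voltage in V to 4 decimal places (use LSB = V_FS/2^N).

LSB = 10 V / 2^15 = 305.18 µV.
Code 0x306C = 12396 decimal.
V_out = 0 + 12396 × 0.000305176 V = 3.78296 V.

3.7830 V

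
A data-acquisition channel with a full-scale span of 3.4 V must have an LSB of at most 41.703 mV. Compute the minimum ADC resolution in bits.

Number of steps required ≥ 3.4 V / 41.703 mV = 81.53.
Need 2^N ≥ 81.53; 2^6 = 64, 2^7 = 128.
Minimum N = 7.

7 bits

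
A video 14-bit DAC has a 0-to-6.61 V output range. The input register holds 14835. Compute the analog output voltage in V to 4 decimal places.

5.9851 V

LSB = 6.61 V / 2^14 = 403.44 µV.
V_out = 0 + 14835 × 0.000403442 V = 5.98507 V.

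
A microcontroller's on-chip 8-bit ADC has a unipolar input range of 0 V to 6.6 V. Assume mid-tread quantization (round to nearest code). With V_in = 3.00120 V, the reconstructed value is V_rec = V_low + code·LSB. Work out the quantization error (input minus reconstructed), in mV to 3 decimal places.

Step size: 6.6 V ÷ 2^8 = 25.781 mV.
(3.00120 − 0)/0.0257812 = 116.4102; round gives code 116.
V_rec = 0 + 116·0.0257812 = 2.990625 V.
Error = 3.00120 − 2.990625 = 0.010575 V = 10.575 mV.

10.575 mV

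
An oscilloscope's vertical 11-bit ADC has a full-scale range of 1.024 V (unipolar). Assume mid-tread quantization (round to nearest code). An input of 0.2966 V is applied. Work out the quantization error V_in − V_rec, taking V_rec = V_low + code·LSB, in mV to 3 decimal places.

0.100 mV

One LSB is 1.024 V / 2048 = 0.500 mV.
(0.2966 − 0)/0.0005 = 593.2000; round gives code 593.
Reconstructed: 0.2965 V.
Difference: 0.0001 V → 0.100 mV.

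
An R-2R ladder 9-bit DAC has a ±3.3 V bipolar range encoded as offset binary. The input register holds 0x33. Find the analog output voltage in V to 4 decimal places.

-2.6426 V

LSB = 6.6 V / 2^9 = 12.891 mV.
Code 0x33 = 51 decimal.
V_out = (−3.3) + 51 × 0.0128906 V = -2.64258 V.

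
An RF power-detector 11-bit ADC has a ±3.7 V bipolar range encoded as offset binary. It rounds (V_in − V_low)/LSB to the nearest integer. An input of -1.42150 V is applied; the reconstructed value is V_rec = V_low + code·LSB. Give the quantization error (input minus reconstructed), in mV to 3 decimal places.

LSB = 7.4/2^11 = 3.613 mV.
Scaled input = 630.5903 LSBs, so code = 631.
Code 631 maps back to (−3.7) + 631×0.00361328 V = -1.4200195 V.
V_in − V_rec = -0.00148047 V = -1.480 mV.

-1.480 mV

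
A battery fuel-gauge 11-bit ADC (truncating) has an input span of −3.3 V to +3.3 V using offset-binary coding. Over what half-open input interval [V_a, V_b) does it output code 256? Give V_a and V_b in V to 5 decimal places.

[-2.47500 V, -2.47178 V)

LSB = 6.6/2^11 = 3.223 mV.
V_a = V_low + 256·LSB = -2.475 V; V_b = V_low + 257·LSB = -2.47178 V.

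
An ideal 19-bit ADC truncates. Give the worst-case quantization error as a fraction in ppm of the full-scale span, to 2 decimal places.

Truncating → worst-case error = 1 LSB = V_FS/2^19, so 1e+06/524288 = 1.90735 ppm of full scale.

1.91 ppm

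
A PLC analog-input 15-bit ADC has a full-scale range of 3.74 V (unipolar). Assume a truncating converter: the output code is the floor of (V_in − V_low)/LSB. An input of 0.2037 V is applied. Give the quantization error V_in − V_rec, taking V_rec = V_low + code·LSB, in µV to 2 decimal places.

LSB = 3.74/2^15 = 114.14 µV.
(0.2037 − 0)/0.000114136 = 1784.7170; ⌊·⌋ gives code 1784.
V_rec = 0 + 1784·0.000114136 = 0.20361816 V.
Difference: 8.18359e-05 V → 81.84 µV.

81.84 µV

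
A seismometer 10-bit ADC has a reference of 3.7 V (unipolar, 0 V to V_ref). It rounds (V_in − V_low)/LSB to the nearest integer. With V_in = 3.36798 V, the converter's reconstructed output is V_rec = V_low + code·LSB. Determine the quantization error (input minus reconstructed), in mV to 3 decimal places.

0.402 mV

LSB = 3.7/2^10 = 3.613 mV.
Scaled input = 932.1112 LSBs, so code = 932.
V_rec = 0 + 932·0.00361328 = 3.3675781 V.
Error = 3.36798 − 3.3675781 = 0.000401875 V = 0.402 mV.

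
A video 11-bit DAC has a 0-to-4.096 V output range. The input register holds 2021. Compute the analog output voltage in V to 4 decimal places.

4.0420 V

LSB = 4.096 V / 2^11 = 2.000 mV.
V_out = 0 + 2021 × 0.002 V = 4.042 V.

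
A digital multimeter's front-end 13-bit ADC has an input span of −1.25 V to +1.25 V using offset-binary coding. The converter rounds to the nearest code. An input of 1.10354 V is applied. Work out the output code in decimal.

code 7712

With 8192 levels over 2.5 V, one step is 305.18 µV.
(V_in − V_low)/LSB = (1.10354 − (−1.25)) / 0.000305176 = 7712.080.
round(7712.080) = 7712.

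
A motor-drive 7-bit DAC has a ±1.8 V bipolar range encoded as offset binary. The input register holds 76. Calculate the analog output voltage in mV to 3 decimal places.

337.500 mV

LSB = 3.6 V / 2^7 = 28.125 mV.
V_out = (−1.8) + 76 × 0.028125 V = 0.3375 V.
= 337.500 mV.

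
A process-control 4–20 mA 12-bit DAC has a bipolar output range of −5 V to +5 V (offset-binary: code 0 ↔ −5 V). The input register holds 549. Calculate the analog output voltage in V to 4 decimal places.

LSB = 10 V / 2^12 = 2.441 mV.
V_out = (−5) + 549 × 0.00244141 V = -3.65967 V.

-3.6597 V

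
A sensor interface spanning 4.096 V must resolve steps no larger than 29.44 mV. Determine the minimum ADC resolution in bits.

8 bits

Number of steps required ≥ 4.096 V / 29.44 mV = 139.13.
Need 2^N ≥ 139.13; 2^7 = 128, 2^8 = 256.
Minimum N = 8.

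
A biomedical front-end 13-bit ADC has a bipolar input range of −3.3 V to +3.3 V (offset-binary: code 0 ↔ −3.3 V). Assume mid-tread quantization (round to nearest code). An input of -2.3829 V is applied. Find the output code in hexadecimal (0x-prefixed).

code 0x472 (decimal 1138)

LSB = 6.6 V / 8192 = 0.806 mV.
Input sits at 1138.316 steps above V_low.
round(1138.316) = 1138.
In hexadecimal (0x-prefixed): 0x472.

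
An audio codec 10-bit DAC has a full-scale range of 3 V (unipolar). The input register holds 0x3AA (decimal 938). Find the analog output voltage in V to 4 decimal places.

2.7480 V

LSB = 3 V / 2^10 = 2.930 mV.
Code 0x3AA = 938 decimal.
V_out = 0 + 938 × 0.00292969 V = 2.74805 V.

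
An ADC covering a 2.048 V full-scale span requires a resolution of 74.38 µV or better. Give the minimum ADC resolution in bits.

Number of steps required ≥ 2.048 V / 74.38 µV = 27534.28.
Need 2^N ≥ 27534.28; 2^14 = 16384, 2^15 = 32768.
Minimum N = 15.

15 bits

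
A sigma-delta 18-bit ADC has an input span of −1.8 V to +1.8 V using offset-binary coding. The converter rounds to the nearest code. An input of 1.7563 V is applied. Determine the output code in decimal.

Full-scale span = 3.6 V; LSB = 3.6/2^18 = 13.73 µV.
(V_in − V_low)/LSB = (1.7563 − (−1.8)) / 1.37329e-05 = 258961.863.
So the output code is 258962.

code 258962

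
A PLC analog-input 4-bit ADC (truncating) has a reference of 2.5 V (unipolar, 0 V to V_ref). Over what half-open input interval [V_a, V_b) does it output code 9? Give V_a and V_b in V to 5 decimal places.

LSB = 2.5/2^4 = 156.250 mV.
V_a = V_low + 9·LSB = 1.40625 V; V_b = V_low + 10·LSB = 1.5625 V.

[1.40625 V, 1.56250 V)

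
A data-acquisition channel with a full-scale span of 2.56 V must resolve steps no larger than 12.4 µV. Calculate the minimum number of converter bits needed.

18 bits

Number of steps required ≥ 2.56 V / 12.4 µV = 206451.61.
Need 2^N ≥ 206451.61; 2^17 = 131072, 2^18 = 262144.
Minimum N = 18.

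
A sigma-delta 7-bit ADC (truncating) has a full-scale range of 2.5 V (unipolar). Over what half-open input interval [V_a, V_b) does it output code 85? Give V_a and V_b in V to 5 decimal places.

[1.66016 V, 1.67969 V)

LSB = 2.5/2^7 = 19.531 mV.
V_a = V_low + 85·LSB = 1.66016 V; V_b = V_low + 86·LSB = 1.67969 V.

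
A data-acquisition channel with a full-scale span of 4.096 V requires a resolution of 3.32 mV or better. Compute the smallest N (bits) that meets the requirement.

Number of steps required ≥ 4.096 V / 3.32 mV = 1233.73.
Need 2^N ≥ 1233.73; 2^10 = 1024, 2^11 = 2048.
Minimum N = 11.

11 bits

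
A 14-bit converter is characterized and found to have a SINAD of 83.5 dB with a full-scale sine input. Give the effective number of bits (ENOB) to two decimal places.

13.58 bits

ENOB = (SINAD − 1.76) / 6.02 = (83.5 − 1.76)/6.02 = 13.578.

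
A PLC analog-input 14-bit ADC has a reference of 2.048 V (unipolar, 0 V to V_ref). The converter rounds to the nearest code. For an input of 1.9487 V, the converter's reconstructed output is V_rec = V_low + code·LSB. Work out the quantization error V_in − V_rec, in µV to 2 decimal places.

-50.00 µV

Step size: 2.048 V ÷ 2^14 = 125.00 µV.
(1.9487 − 0)/0.000125 = 15589.6000; round gives code 15590.
Reconstructed: 1.94875 V.
Error = 1.9487 − 1.94875 = -5e-05 V = -50.00 µV.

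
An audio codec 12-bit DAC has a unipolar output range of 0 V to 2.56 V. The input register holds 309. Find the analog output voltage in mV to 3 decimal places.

LSB = 2.56 V / 2^12 = 0.625 mV.
V_out = 0 + 309 × 0.000625 V = 0.193125 V.
= 193.125 mV.

193.125 mV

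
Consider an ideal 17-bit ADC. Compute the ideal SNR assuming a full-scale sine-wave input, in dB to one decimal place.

104.1 dB

SNR ≈ 6.02·N + 1.76 dB = 6.02·17 + 1.76 = 104.10 dB.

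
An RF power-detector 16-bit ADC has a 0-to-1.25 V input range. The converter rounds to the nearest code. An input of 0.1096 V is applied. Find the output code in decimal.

With 65536 levels over 1.25 V, one step is 19.07 µV.
(0.1096 − 0) / 1.90735e-05 = 5746.196 LSBs.
So the output code is 5746.

code 5746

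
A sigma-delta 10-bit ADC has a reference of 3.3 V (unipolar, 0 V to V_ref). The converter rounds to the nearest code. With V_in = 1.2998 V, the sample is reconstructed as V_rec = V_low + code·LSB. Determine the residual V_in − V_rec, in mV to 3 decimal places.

1.070 mV

One LSB is 3.3 V / 1024 = 3.223 mV.
Scaled input = 403.3319 LSBs, so code = 403.
Reconstructed: 1.2987305 V.
Difference: 0.00106953 V → 1.070 mV.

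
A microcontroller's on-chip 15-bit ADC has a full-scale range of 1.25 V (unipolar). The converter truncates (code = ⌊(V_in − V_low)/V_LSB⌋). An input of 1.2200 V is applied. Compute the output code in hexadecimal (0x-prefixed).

code 0x7CED (decimal 31981)

Full-scale span = 1.25 V; LSB = 1.25/2^15 = 38.15 µV.
(V_in − V_low)/LSB = (1.2200 − 0) / 3.8147e-05 = 31981.568.
Floor → code 31981.
In hexadecimal (0x-prefixed): 0x7CED.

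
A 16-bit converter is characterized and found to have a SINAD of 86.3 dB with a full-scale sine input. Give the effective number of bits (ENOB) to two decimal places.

ENOB = (SINAD − 1.76) / 6.02 = (86.3 − 1.76)/6.02 = 14.043.

14.04 bits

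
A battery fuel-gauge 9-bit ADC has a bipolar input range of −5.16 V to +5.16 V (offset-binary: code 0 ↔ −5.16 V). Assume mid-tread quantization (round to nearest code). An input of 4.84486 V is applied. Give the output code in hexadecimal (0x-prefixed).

LSB = 10.32 V / 512 = 20.156 mV.
(4.84486 − (−5.16)) / 0.0201563 = 496.365 LSBs.
Round → code 496.
In hexadecimal (0x-prefixed): 0x1F0.

code 0x1F0 (decimal 496)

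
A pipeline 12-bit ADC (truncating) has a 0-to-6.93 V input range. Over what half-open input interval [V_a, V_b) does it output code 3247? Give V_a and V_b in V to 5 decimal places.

LSB = 6.93/2^12 = 1.692 mV.
V_a = V_low + 3247·LSB = 5.49358 V; V_b = V_low + 3248·LSB = 5.49527 V.

[5.49358 V, 5.49527 V)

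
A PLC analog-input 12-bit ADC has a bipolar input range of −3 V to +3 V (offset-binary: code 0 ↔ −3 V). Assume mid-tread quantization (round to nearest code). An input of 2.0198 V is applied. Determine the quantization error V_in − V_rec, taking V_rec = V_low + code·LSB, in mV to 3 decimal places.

-0.220 mV

LSB = 6/2^12 = 1.465 mV.
(V_in − V_low)/LSB = (2.0198 − (−3))/0.00146484 = 3426.8501 → code 3427 (round).
Reconstructed: 2.0200195 V.
Error = 2.0198 − 2.0200195 = -0.000219531 V = -0.220 mV.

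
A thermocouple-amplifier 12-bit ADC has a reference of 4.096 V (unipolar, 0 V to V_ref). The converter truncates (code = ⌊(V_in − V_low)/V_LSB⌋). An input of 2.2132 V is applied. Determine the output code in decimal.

code 2213

With 4096 levels over 4.096 V, one step is 1.000 mV.
Input sits at 2213.200 steps above V_low.
Floor → code 2213.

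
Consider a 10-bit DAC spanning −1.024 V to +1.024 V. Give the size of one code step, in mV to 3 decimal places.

2.000 mV

Full-scale span = 2.048 V.
LSB = 2.048 / 2^10 = 2.048 / 1024 = 0.002 V = 2.000 mV.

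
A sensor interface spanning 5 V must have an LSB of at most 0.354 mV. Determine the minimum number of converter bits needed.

14 bits

Number of steps required ≥ 5 V / 0.354 mV = 14124.29.
Need 2^N ≥ 14124.29; 2^13 = 8192, 2^14 = 16384.
Minimum N = 14.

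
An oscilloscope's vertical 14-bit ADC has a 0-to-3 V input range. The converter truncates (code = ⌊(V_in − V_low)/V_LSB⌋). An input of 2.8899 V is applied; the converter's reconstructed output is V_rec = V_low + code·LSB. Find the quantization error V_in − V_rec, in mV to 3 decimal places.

0.129 mV

One LSB is 3 V / 16384 = 183.11 µV.
Scaled input = 15782.7072 LSBs, so code = 15782.
V_rec = 0 + 15782·0.000183105 = 2.8897705 V.
Error = 2.8899 − 2.8897705 = 0.000129492 V = 0.129 mV.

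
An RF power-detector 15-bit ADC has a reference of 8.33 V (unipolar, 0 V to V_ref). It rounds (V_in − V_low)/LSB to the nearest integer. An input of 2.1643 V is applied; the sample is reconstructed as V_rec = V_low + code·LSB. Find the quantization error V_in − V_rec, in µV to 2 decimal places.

-56.08 µV

LSB = 8.33/2^15 = 254.21 µV.
Scaled input = 8513.7794 LSBs, so code = 8514.
Reconstructed: 2.1643561 V.
V_in − V_rec = -5.60791e-05 V = -56.08 µV.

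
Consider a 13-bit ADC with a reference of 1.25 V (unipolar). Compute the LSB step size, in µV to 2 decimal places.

152.59 µV

Full-scale span = 1.25 V.
LSB = 1.25 / 2^13 = 1.25 / 8192 = 0.000152588 V = 152.59 µV.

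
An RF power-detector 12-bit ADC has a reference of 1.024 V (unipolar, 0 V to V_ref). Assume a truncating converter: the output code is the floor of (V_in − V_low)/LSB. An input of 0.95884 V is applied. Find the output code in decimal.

code 3835

Full-scale span = 1.024 V; LSB = 1.024/2^12 = 250.00 µV.
(V_in − V_low)/LSB = (0.95884 − 0) / 0.00025 = 3835.360.
Floor → code 3835.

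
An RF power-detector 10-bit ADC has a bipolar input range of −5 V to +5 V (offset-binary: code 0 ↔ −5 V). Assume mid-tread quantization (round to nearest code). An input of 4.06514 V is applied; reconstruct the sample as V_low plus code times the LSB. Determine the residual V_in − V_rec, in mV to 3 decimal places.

2.640 mV

One LSB is 10 V / 1024 = 9.766 mV.
(4.06514 − (−5))/0.00976562 = 928.2703; round gives code 928.
V_rec = (−5) + 928·0.00976562 = 4.0625 V.
V_in − V_rec = 0.00264 V = 2.640 mV.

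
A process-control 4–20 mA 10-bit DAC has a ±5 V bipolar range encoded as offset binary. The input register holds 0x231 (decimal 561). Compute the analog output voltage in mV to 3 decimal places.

LSB = 10 V / 2^10 = 9.766 mV.
Code 0x231 = 561 decimal.
V_out = (−5) + 561 × 0.00976562 V = 0.478516 V.
= 478.516 mV.

478.516 mV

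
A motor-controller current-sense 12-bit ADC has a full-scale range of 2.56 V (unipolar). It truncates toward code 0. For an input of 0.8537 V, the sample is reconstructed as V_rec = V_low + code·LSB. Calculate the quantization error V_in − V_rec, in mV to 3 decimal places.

One LSB is 2.56 V / 4096 = 0.625 mV.
(V_in − V_low)/LSB = (0.8537 − 0)/0.000625 = 1365.9200 → code 1365 (floor).
Reconstructed: 0.853125 V.
V_in − V_rec = 0.000575 V = 0.575 mV.

0.575 mV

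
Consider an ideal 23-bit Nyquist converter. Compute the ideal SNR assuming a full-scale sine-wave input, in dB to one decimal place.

140.2 dB

SNR ≈ 6.02·N + 1.76 dB = 6.02·23 + 1.76 = 140.22 dB.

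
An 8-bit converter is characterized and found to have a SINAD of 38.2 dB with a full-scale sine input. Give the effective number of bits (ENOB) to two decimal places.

6.05 bits

ENOB = (SINAD − 1.76) / 6.02 = (38.2 − 1.76)/6.02 = 6.053.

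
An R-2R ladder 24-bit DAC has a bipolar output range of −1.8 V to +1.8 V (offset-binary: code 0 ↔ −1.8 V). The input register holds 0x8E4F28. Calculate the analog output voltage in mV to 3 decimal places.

LSB = 3.6 V / 2^24 = 0.21 µV.
Code 0x8E4F28 = 9326376 decimal.
V_out = (−1.8) + 9326376 × 2.14577e-07 V = 0.201223 V.
= 201.223 mV.

201.223 mV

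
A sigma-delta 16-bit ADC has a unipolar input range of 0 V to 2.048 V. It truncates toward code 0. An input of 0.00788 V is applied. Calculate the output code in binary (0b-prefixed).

LSB = 2.048 V / 65536 = 31.25 µV.
Input sits at 252.160 steps above V_low.
So the output code is 252.
In binary (0b-prefixed): 0b11111100.

code 0b11111100 (decimal 252)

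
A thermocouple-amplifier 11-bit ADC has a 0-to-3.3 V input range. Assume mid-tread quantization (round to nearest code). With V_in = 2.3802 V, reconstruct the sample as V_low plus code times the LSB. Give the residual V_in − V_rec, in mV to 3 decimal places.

One LSB is 3.3 V / 2048 = 1.611 mV.
(2.3802 − 0)/0.00161133 = 1477.1665; round gives code 1477.
Reconstructed: 2.3799316 V.
V_in − V_rec = 0.000268359 V = 0.268 mV.

0.268 mV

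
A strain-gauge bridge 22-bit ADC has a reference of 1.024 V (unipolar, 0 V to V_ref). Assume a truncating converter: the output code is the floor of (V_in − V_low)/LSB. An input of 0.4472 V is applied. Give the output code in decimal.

code 1831731

LSB = 1.024 V / 4194304 = 0.24 µV.
(V_in − V_low)/LSB = (0.4472 − 0) / 2.44141e-07 = 1831731.200.
⌊·⌋(1831731.200) = 1831731.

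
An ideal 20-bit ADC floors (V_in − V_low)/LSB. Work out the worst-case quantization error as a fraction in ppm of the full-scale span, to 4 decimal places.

0.9537 ppm

Truncating → worst-case error = 1 LSB = V_FS/2^20, so 1e+06/1048576 = 0.953674 ppm of full scale.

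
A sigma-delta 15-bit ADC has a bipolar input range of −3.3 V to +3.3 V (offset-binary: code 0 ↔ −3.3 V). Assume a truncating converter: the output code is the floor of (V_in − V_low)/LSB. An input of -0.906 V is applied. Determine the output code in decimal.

With 32768 levels over 6.6 V, one step is 201.42 µV.
(-0.906 − (−3.3)) / 0.000201416 = 11885.847 LSBs.
⌊·⌋(11885.847) = 11885.

code 11885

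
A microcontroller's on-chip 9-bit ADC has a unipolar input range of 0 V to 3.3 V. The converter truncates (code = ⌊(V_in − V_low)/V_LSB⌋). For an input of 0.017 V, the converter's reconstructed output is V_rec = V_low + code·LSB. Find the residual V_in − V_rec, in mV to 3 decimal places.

Step size: 3.3 V ÷ 2^9 = 6.445 mV.
Scaled input = 2.6376 LSBs, so code = 2.
V_rec = 0 + 2·0.00644531 = 0.012890625 V.
Error = 0.017 − 0.012890625 = 0.00410938 V = 4.109 mV.

4.109 mV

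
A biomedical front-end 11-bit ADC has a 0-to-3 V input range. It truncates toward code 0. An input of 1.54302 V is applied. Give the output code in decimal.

code 1053

Full-scale span = 3 V; LSB = 3/2^11 = 1.465 mV.
Input sits at 1053.368 steps above V_low.
So the output code is 1053.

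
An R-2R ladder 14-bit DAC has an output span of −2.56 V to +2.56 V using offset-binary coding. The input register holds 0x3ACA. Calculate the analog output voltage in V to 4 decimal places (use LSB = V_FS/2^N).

LSB = 5.12 V / 2^14 = 312.50 µV.
Code 0x3ACA = 15050 decimal.
V_out = (−2.56) + 15050 × 0.0003125 V = 2.14312 V.

2.1431 V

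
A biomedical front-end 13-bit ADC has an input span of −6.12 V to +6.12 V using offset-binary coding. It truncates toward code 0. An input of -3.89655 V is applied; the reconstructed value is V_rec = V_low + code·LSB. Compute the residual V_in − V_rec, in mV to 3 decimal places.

One LSB is 12.24 V / 8192 = 1.494 mV.
Scaled input = 1488.1129 LSBs, so code = 1488.
V_rec = (−6.12) + 1488·0.00149414 = -3.8967187 V.
Error = -3.89655 − (−3.8967187) = 0.00016875 V = 0.169 mV.

0.169 mV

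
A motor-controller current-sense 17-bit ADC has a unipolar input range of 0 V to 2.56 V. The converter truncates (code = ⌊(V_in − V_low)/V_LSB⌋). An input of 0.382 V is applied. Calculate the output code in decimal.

code 19558

Full-scale span = 2.56 V; LSB = 2.56/2^17 = 19.53 µV.
Input sits at 19558.400 steps above V_low.
So the output code is 19558.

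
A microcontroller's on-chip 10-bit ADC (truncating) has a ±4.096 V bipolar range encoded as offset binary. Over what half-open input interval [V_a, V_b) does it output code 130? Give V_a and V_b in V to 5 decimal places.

[-3.05600 V, -3.04800 V)

LSB = 8.192/2^10 = 8.000 mV.
V_a = V_low + 130·LSB = -3.056 V; V_b = V_low + 131·LSB = -3.048 V.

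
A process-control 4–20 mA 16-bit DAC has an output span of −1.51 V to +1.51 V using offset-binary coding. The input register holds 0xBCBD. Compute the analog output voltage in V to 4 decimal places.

LSB = 3.02 V / 2^16 = 46.08 µV.
Code 0xBCBD = 48317 decimal.
V_out = (−1.51) + 48317 × 4.60815e-05 V = 0.716522 V.

0.7165 V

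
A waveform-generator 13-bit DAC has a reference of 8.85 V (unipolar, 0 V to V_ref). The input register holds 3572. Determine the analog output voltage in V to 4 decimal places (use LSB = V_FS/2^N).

LSB = 8.85 V / 2^13 = 1.080 mV.
V_out = 0 + 3572 × 0.00108032 V = 3.85891 V.

3.8589 V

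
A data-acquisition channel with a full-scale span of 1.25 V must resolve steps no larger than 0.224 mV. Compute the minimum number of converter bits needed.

Number of steps required ≥ 1.25 V / 0.224 mV = 5580.36.
Need 2^N ≥ 5580.36; 2^12 = 4096, 2^13 = 8192.
Minimum N = 13.

13 bits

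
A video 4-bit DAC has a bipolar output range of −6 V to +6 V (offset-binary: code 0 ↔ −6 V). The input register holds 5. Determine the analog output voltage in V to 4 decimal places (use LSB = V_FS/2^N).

-2.2500 V

LSB = 12 V / 2^4 = 0.7500 V.
V_out = (−6) + 5 × 0.75 V = -2.25 V.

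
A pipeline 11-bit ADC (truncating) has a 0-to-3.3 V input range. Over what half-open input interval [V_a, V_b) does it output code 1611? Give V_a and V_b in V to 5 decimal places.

[2.59585 V, 2.59746 V)

LSB = 3.3/2^11 = 1.611 mV.
V_a = V_low + 1611·LSB = 2.59585 V; V_b = V_low + 1612·LSB = 2.59746 V.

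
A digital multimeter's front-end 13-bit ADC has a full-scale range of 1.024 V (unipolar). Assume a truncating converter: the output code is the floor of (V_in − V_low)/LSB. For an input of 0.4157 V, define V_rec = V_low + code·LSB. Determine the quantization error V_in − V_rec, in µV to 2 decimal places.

Step size: 1.024 V ÷ 2^13 = 125.00 µV.
(0.4157 − 0)/0.000125 = 3325.6000; ⌊·⌋ gives code 3325.
V_rec = 0 + 3325·0.000125 = 0.415625 V.
V_in − V_rec = 7.5e-05 V = 75.00 µV.

75.00 µV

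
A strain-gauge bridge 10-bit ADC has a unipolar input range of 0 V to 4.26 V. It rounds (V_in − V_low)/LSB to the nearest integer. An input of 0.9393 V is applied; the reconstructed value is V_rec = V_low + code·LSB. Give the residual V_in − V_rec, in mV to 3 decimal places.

Step size: 4.26 V ÷ 2^10 = 4.160 mV.
Scaled input = 225.7848 LSBs, so code = 226.
Reconstructed: 0.94019531 V.
Error = 0.9393 − 0.94019531 = -0.000895312 V = -0.895 mV.

-0.895 mV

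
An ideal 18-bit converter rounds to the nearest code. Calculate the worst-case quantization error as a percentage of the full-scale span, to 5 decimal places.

0.00019 %

Rounding → worst-case error = ½ LSB = V_FS/2^19, so 100/524288 = 0.000190735 % of full scale.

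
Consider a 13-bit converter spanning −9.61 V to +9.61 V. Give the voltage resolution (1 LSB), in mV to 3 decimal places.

Full-scale span = 19.22 V.
LSB = 19.22 / 2^13 = 19.22 / 8192 = 0.00234619 V = 2.346 mV.

2.346 mV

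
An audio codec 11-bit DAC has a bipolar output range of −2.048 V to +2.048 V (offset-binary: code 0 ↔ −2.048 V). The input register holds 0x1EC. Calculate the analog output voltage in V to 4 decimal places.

LSB = 4.096 V / 2^11 = 2.000 mV.
Code 0x1EC = 492 decimal.
V_out = (−2.048) + 492 × 0.002 V = -1.064 V.

-1.0640 V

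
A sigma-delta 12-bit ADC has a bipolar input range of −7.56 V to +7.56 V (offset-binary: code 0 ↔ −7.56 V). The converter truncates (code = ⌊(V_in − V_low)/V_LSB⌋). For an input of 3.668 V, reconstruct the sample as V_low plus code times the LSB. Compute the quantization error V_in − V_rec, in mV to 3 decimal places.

2.434 mV

Step size: 15.12 V ÷ 2^12 = 3.691 mV.
Scaled input = 3041.6593 LSBs, so code = 3041.
V_rec = (−7.56) + 3041·0.00369141 = 3.6655664 V.
Difference: 0.00243359 V → 2.434 mV.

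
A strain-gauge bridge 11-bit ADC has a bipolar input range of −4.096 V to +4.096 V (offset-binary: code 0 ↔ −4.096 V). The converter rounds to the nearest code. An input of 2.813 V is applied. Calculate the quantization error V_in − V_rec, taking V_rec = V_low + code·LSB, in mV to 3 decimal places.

LSB = 8.192/2^11 = 4.000 mV.
Scaled input = 1727.2500 LSBs, so code = 1727.
Reconstructed: 2.812 V.
Error = 2.813 − 2.812 = 0.001 V = 1.000 mV.

1.000 mV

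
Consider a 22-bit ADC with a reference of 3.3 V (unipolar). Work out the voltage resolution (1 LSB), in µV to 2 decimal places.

Full-scale span = 3.3 V.
LSB = 3.3 / 2^22 = 3.3 / 4194304 = 7.86781e-07 V = 0.79 µV.

0.79 µV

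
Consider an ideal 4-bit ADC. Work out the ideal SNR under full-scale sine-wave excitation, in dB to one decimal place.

25.8 dB

SNR ≈ 6.02·N + 1.76 dB = 6.02·4 + 1.76 = 25.84 dB.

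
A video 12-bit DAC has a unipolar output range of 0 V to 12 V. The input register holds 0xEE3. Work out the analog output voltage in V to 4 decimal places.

11.1650 V

LSB = 12 V / 2^12 = 2.930 mV.
Code 0xEE3 = 3811 decimal.
V_out = 0 + 3811 × 0.00292969 V = 11.165 V.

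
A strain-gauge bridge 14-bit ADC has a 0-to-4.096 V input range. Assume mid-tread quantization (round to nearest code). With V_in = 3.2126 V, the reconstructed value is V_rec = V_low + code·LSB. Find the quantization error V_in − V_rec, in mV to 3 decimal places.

0.100 mV

Step size: 4.096 V ÷ 2^14 = 250.00 µV.
(V_in − V_low)/LSB = (3.2126 − 0)/0.00025 = 12850.4000 → code 12850 (round).
Reconstructed: 3.2125 V.
V_in − V_rec = 0.0001 V = 0.100 mV.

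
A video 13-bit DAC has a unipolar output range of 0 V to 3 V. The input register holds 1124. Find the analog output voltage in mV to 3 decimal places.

LSB = 3 V / 2^13 = 366.21 µV.
V_out = 0 + 1124 × 0.000366211 V = 0.411621 V.
= 411.621 mV.

411.621 mV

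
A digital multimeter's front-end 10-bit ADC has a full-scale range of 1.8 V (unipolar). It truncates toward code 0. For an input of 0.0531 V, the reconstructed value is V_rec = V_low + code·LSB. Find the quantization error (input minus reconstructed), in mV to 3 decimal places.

0.366 mV

Step size: 1.8 V ÷ 2^10 = 1.758 mV.
(V_in − V_low)/LSB = (0.0531 − 0)/0.00175781 = 30.2080 → code 30 (floor).
Code 30 maps back to 0 + 30×0.00175781 V = 0.052734375 V.
Error = 0.0531 − 0.052734375 = 0.000365625 V = 0.366 mV.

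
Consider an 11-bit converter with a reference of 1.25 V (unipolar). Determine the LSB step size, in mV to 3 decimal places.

0.610 mV

Full-scale span = 1.25 V.
LSB = 1.25 / 2^11 = 1.25 / 2048 = 0.000610352 V = 0.610 mV.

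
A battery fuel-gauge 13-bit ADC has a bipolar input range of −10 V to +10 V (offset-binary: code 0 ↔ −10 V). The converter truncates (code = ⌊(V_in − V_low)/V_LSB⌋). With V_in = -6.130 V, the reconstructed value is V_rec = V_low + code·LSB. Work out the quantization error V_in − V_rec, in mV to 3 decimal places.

One LSB is 20 V / 8192 = 2.441 mV.
Scaled input = 1585.1520 LSBs, so code = 1585.
V_rec = (−10) + 1585·0.00244141 = -6.1303711 V.
Difference: 0.000371094 V → 0.371 mV.

0.371 mV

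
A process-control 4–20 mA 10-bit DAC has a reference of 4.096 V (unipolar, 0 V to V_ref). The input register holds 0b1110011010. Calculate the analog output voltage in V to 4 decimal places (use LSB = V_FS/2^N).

3.6880 V

LSB = 4.096 V / 2^10 = 4.000 mV.
Code 0b1110011010 = 922 decimal.
V_out = 0 + 922 × 0.004 V = 3.688 V.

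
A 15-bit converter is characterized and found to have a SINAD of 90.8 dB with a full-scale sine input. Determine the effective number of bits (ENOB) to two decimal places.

ENOB = (SINAD − 1.76) / 6.02 = (90.8 − 1.76)/6.02 = 14.791.

14.79 bits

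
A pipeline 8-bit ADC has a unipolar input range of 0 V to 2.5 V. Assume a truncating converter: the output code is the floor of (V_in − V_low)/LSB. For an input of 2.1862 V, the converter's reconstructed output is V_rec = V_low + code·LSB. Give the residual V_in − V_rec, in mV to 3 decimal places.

8.466 mV

One LSB is 2.5 V / 256 = 9.766 mV.
(2.1862 − 0)/0.00976562 = 223.8669; ⌊·⌋ gives code 223.
Reconstructed: 2.1777344 V.
V_in − V_rec = 0.00846562 V = 8.466 mV.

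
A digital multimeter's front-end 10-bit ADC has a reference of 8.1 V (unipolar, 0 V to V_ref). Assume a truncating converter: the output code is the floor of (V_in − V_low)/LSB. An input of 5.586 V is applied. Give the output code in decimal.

With 1024 levels over 8.1 V, one step is 7.910 mV.
(V_in − V_low)/LSB = (5.586 − 0) / 0.00791016 = 706.181.
⌊·⌋(706.181) = 706.

code 706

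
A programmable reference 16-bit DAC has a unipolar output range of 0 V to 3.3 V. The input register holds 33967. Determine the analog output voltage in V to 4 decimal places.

1.7104 V

LSB = 3.3 V / 2^16 = 50.35 µV.
V_out = 0 + 33967 × 5.0354e-05 V = 1.71037 V.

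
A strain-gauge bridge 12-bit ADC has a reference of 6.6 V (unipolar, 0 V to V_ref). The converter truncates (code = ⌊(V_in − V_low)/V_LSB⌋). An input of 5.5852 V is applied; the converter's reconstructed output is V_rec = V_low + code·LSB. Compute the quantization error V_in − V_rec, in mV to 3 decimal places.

One LSB is 6.6 V / 4096 = 1.611 mV.
(5.5852 − 0)/0.00161133 = 3466.2090; ⌊·⌋ gives code 3466.
Code 3466 maps back to 0 + 3466×0.00161133 V = 5.5848633 V.
V_in − V_rec = 0.000336719 V = 0.337 mV.

0.337 mV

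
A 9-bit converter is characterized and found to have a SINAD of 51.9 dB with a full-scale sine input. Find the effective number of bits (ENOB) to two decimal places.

8.33 bits

ENOB = (SINAD − 1.76) / 6.02 = (51.9 − 1.76)/6.02 = 8.329.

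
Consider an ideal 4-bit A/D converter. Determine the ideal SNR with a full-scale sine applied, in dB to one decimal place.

SNR ≈ 6.02·N + 1.76 dB = 6.02·4 + 1.76 = 25.84 dB.

25.8 dB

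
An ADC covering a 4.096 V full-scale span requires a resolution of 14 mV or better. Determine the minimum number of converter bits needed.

9 bits

Number of steps required ≥ 4.096 V / 14 mV = 292.57.
Need 2^N ≥ 292.57; 2^8 = 256, 2^9 = 512.
Minimum N = 9.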